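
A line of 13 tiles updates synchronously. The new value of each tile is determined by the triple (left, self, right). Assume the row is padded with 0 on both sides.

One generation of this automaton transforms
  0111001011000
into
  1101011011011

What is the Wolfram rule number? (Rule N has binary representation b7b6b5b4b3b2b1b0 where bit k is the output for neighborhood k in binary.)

position 2: 111 → 0  (bit 7 = 0)
position 3: 110 → 1  (bit 6 = 1)
position 7: 101 → 0  (bit 5 = 0)
position 4: 100 → 0  (bit 4 = 0)
position 1: 011 → 1  (bit 3 = 1)
position 6: 010 → 1  (bit 2 = 1)
position 0: 001 → 1  (bit 1 = 1)
position 11: 000 → 1  (bit 0 = 1)
bits b7..b0 = 01001111 = 79

79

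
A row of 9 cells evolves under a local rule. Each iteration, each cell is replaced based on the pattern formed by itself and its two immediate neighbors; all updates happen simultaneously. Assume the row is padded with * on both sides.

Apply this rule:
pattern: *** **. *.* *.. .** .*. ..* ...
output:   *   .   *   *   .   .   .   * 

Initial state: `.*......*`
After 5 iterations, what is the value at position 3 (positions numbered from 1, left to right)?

*.*****..
.*.***.*.
*.*.*.*.*
.*.*.*.*.
*.*.*.*.*
position 3 holds *

*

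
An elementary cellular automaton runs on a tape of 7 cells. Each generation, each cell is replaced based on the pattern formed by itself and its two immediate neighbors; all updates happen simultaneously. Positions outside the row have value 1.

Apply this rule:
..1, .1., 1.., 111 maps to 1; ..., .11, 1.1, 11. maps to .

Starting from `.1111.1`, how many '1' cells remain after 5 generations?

4

generation 1: ..11...
generation 2: 11..1.1
generation 3: 1.111..
generation 4: ...1.11
generation 5: 1.11..1
count of 1: 4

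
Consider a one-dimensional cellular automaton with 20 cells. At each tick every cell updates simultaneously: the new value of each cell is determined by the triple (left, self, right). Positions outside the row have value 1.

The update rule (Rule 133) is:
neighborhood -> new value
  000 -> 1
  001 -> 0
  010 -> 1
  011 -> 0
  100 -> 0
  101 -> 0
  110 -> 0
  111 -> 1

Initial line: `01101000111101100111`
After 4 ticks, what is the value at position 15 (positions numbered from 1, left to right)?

00001010011000000011
01101010000011111001
00001010111001110000
01101010010000100110
position 15 holds 1

1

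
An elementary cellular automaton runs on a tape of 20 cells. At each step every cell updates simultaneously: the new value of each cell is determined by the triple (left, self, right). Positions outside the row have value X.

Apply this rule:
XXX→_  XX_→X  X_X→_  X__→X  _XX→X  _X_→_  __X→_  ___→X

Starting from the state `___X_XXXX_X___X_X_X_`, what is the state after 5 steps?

XX___X__X__XX_______
_XXX__X__X_XXXXXXXX_
_X_XX__X___X______X_
___XXX__XX__XXXXX___
XX_X_XX_XXX_X___XXX_

XX_X_XX_XXX_X___XXX_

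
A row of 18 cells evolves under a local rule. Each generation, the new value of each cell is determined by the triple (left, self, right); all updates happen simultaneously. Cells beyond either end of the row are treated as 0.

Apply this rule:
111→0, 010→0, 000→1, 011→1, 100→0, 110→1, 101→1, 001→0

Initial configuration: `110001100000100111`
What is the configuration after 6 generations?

010110111001111110

110101101110000101
111011111010110010
101110001101110000
011010101111010111
011101011001101101
010110111001111110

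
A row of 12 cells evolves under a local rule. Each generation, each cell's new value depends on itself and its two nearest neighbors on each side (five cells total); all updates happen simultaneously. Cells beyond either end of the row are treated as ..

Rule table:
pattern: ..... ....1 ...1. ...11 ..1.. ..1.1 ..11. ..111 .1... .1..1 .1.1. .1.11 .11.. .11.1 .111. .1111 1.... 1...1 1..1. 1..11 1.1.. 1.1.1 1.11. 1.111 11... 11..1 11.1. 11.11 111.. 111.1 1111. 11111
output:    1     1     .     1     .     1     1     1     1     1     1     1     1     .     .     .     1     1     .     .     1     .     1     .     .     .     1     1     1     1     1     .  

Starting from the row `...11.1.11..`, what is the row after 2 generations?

1111.1.111.1
1.111.1..111

1.111.1..111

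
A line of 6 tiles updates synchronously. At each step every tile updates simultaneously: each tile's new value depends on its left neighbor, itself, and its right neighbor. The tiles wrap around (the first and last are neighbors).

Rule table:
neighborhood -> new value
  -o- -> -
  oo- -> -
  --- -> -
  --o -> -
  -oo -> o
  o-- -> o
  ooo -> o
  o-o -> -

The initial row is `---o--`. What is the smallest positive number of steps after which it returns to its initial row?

6

step 1: ----o-
step 2: -----o
step 3: o-----
step 4: -o----
step 5: --o---
step 6: ---o--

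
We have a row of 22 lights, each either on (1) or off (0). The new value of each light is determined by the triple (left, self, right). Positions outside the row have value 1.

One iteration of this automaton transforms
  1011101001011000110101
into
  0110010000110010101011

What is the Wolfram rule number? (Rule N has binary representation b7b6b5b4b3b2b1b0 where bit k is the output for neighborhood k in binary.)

41

position 3: 111 → 0  (bit 7 = 0)
position 0: 110 → 0  (bit 6 = 0)
position 1: 101 → 1  (bit 5 = 1)
position 7: 100 → 0  (bit 4 = 0)
position 2: 011 → 1  (bit 3 = 1)
position 6: 010 → 0  (bit 2 = 0)
position 8: 001 → 0  (bit 1 = 0)
position 14: 000 → 1  (bit 0 = 1)
bits b7..b0 = 00101001 = 41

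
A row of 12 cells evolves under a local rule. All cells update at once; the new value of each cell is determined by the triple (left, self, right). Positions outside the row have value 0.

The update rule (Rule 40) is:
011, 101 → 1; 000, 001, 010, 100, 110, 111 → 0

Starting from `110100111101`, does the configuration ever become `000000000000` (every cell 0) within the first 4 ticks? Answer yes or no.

101000100010
010000000000
000000000000
all cells are 0 at tick 3

yes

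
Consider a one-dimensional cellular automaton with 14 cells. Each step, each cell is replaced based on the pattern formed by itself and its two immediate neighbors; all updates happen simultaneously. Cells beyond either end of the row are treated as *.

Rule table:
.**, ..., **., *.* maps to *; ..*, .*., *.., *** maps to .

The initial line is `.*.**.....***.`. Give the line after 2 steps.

***.***.**.**.

step 1: *.***.***.*.**
step 2: ***.***.**.**.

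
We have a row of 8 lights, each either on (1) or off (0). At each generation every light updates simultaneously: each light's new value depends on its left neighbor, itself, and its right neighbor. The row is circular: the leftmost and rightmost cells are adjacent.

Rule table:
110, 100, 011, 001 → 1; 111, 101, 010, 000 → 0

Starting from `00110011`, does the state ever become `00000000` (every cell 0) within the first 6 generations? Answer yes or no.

yes

11111111
00000000
all cells are 0 at generation 2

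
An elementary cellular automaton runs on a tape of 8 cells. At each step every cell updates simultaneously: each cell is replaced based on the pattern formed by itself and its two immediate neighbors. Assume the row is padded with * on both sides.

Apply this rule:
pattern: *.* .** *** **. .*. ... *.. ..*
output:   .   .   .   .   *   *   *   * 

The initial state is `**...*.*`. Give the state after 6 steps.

**....**

..****..
**....**
..****..  (repeats step 1; period 2)
step 6: **....**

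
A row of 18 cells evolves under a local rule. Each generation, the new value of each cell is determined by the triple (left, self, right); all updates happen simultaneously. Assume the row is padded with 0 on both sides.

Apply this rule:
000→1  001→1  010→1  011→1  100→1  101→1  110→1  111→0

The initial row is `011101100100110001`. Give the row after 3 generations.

100111111111111111

generation 1: 110111111111111111
generation 2: 111100000000000001
generation 3: 100111111111111111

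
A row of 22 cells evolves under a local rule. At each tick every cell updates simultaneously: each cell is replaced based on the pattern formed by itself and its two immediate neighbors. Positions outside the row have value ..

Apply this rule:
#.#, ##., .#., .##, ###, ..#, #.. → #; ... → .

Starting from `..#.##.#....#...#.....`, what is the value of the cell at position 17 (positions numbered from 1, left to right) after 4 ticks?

.########..###.###....
###################...
####################..
#####################.
position 17 holds #

#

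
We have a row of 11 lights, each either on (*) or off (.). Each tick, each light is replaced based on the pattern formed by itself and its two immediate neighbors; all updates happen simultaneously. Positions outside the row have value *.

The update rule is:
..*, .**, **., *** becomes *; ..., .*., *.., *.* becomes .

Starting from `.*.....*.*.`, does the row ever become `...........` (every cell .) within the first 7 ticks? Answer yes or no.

......*....
.....*....*
....*....**
...*....***
..*....****
.*....*****
.....******
tick 7 is .....******, still not uniform .

no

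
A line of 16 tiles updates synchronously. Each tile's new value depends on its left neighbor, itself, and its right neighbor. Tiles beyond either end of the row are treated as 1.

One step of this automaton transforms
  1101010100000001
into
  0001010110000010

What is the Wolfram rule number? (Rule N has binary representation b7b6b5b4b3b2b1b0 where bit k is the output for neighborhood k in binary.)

22

position 0: 111 → 0  (bit 7 = 0)
position 1: 110 → 0  (bit 6 = 0)
position 2: 101 → 0  (bit 5 = 0)
position 8: 100 → 1  (bit 4 = 1)
position 15: 011 → 0  (bit 3 = 0)
position 3: 010 → 1  (bit 2 = 1)
position 14: 001 → 1  (bit 1 = 1)
position 9: 000 → 0  (bit 0 = 0)
bits b7..b0 = 00010110 = 22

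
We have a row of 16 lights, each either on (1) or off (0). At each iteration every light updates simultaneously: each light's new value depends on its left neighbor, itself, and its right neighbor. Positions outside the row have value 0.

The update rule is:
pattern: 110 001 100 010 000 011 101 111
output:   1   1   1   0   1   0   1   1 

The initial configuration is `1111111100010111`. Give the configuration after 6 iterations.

1010101111111111

iteration 1: 0111111111101011
iteration 2: 1011111111110101
iteration 3: 0101111111111010
iteration 4: 1010111111111101
iteration 5: 0101011111111110
iteration 6: 1010101111111111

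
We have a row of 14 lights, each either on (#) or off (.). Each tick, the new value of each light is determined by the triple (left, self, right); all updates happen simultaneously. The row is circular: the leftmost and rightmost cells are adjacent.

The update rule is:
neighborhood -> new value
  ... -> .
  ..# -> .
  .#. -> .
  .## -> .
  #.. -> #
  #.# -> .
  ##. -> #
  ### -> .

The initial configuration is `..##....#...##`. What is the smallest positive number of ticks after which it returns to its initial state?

#..##....#...#
##..##....#...
.##..##....#..
..##..##....#.
...##..##....#
#...##..##....
.#...##..##...
..#...##..##..
...#...##..##.
....#...##..##
#....#...##..#
##....#...##..
.##....#...##.
..##....#...##

14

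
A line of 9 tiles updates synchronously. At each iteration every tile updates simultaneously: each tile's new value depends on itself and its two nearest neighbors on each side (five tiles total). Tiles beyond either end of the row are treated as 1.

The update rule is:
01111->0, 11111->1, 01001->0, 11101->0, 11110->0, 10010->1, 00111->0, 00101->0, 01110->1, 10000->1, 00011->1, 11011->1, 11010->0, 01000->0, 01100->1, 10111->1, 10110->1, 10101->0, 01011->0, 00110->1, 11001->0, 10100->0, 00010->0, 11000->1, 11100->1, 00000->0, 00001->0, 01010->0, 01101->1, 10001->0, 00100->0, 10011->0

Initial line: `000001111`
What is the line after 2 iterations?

110010011
010100000

010100000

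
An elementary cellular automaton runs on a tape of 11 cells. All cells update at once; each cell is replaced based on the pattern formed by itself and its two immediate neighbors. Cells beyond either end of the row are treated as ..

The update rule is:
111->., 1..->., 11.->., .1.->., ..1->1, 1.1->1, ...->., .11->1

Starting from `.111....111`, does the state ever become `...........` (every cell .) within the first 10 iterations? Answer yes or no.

yes

11.....11..
1.....11...
.....11....
....11.....
...11......
..11.......
.11........
11.........
1..........
...........
all cells are . at iteration 10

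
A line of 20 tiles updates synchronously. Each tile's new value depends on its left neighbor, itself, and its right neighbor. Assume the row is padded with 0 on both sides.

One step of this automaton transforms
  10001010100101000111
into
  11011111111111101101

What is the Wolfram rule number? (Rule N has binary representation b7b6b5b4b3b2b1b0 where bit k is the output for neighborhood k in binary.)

position 18: 111 → 0  (bit 7 = 0)
position 19: 110 → 1  (bit 6 = 1)
position 5: 101 → 1  (bit 5 = 1)
position 1: 100 → 1  (bit 4 = 1)
position 17: 011 → 1  (bit 3 = 1)
position 0: 010 → 1  (bit 2 = 1)
position 3: 001 → 1  (bit 1 = 1)
position 2: 000 → 0  (bit 0 = 0)
bits b7..b0 = 01111110 = 126

126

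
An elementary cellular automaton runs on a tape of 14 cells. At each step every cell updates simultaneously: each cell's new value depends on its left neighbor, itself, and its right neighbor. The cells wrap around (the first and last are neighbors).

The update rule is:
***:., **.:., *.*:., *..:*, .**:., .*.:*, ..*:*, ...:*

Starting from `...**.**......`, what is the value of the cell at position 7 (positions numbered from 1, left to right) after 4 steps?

*

***.....******
...*****......
***.....******  (repeats step 1; period 2)
step 4: ...*****......
position 7 holds *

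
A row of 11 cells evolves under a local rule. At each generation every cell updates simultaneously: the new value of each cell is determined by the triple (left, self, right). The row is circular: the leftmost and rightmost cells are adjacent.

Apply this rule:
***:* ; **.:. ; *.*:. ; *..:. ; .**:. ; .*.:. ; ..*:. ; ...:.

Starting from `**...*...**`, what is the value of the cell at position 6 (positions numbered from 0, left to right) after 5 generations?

generation 1: *.........*
generation 2: ...........
generation 3: ...........  (fixed point — unchanged through generation 5)
position 6 holds .

.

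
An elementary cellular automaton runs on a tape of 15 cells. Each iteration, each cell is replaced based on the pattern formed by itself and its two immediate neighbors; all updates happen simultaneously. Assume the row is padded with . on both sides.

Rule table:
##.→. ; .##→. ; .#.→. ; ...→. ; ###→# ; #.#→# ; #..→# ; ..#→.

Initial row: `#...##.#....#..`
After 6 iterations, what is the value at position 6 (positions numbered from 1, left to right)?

.

.#....#.#....#.
..#....#.#....#
...#....#.#....
....#....#.#...
.....#....#.#..
......#....#.#.
position 6 holds .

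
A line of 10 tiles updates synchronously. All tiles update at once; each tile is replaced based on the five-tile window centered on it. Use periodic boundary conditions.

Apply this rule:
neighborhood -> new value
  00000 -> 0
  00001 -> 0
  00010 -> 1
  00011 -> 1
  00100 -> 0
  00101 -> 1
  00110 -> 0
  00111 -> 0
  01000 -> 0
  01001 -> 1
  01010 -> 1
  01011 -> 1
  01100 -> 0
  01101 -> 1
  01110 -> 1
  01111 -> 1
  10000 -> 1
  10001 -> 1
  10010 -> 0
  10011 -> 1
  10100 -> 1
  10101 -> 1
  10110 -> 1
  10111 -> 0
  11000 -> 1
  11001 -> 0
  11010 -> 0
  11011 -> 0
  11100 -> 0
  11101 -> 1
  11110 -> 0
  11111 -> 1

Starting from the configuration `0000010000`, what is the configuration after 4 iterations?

0000100100
0001010001
0111110110
1011010100

1011010100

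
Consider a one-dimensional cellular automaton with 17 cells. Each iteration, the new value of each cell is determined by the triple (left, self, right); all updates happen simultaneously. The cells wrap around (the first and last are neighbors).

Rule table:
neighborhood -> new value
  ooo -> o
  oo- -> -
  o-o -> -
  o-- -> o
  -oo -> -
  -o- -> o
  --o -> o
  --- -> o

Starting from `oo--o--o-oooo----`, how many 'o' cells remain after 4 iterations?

13

--oooooo--oo-oooo
oo-oooo-oo----oo-
----oo----oooo---
oooo--oooo-oo-ooo
count of o: 13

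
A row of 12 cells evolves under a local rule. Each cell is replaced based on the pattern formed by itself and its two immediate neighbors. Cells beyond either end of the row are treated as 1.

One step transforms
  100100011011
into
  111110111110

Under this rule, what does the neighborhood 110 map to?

1

At position 0 the neighborhood is 110; the next row has 1 there.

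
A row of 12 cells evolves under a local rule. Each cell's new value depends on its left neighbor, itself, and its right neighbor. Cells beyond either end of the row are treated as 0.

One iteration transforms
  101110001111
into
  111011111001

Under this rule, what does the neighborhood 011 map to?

1

At position 2 the neighborhood is 011; the next row has 1 there.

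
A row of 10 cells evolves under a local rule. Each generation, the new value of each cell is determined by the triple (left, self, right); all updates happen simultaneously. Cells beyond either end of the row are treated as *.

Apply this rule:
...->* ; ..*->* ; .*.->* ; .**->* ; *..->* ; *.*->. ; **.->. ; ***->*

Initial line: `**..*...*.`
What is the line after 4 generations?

******..**

*.*******.
..******..
*******.**
******..**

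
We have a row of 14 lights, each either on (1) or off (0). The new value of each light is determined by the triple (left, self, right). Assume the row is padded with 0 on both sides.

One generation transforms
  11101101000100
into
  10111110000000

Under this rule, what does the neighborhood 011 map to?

At position 0 the neighborhood is 011; the next row has 1 there.

1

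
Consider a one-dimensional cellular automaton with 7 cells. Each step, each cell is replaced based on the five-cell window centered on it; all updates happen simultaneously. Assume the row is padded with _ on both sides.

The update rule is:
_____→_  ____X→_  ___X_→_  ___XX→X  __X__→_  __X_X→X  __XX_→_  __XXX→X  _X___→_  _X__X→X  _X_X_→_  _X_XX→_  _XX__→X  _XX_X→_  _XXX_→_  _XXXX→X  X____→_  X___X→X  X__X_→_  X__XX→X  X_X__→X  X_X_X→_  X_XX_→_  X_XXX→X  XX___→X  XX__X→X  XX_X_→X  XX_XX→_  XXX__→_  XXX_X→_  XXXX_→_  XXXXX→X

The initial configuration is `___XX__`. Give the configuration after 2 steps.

__X__XX

__X_XX_
__X__XX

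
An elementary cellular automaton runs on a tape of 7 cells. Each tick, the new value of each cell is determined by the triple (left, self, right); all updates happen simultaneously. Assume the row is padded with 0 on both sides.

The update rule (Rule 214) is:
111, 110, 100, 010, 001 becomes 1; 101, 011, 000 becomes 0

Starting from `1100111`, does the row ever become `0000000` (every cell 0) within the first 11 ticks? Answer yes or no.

tick 1: 0111011
tick 2: 1011001
tick 3: 1001111
tick 4: 1110111
tick 5: 0110011
tick 6: 1011101
tick 7: 1001101
tick 8: 1110101
tick 9: 0110101
tick 10: 1010101
tick 11: 1010101
tick 11 is 1010101, still not uniform 0

no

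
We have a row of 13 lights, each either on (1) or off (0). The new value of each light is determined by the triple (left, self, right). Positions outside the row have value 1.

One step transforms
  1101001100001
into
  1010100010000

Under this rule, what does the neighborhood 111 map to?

1

At position 0 the neighborhood is 111; the next row has 1 there.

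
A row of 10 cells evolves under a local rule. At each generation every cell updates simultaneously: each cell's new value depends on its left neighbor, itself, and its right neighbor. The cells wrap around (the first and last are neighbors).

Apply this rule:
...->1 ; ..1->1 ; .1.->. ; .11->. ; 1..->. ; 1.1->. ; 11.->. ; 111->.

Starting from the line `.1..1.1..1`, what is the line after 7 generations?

...1....1.
111..111..
....1....1
.111..111.
1....1....
..111..111
.1....1...

.1....1...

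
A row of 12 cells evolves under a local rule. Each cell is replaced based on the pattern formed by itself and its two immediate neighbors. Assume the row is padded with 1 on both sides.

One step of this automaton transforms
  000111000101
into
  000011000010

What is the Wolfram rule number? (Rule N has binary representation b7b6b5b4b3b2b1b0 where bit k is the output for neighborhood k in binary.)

224

position 4: 111 → 1  (bit 7 = 1)
position 5: 110 → 1  (bit 6 = 1)
position 10: 101 → 1  (bit 5 = 1)
position 0: 100 → 0  (bit 4 = 0)
position 3: 011 → 0  (bit 3 = 0)
position 9: 010 → 0  (bit 2 = 0)
position 2: 001 → 0  (bit 1 = 0)
position 1: 000 → 0  (bit 0 = 0)
bits b7..b0 = 11100000 = 224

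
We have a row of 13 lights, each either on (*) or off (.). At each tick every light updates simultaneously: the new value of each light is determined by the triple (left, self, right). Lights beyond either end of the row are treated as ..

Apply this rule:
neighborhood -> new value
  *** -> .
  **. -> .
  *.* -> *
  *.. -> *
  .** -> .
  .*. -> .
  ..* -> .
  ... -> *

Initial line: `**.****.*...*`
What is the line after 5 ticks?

..*....*.**..
*..***..*..**
.*....*..*...
..***..*..***
*....*..*....

*....*..*....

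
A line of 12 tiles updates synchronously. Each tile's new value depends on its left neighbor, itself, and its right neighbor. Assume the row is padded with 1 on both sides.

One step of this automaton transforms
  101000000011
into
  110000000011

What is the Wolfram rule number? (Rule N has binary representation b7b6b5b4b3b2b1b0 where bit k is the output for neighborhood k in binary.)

position 11: 111 → 1  (bit 7 = 1)
position 0: 110 → 1  (bit 6 = 1)
position 1: 101 → 1  (bit 5 = 1)
position 3: 100 → 0  (bit 4 = 0)
position 10: 011 → 1  (bit 3 = 1)
position 2: 010 → 0  (bit 2 = 0)
position 9: 001 → 0  (bit 1 = 0)
position 4: 000 → 0  (bit 0 = 0)
bits b7..b0 = 11101000 = 232

232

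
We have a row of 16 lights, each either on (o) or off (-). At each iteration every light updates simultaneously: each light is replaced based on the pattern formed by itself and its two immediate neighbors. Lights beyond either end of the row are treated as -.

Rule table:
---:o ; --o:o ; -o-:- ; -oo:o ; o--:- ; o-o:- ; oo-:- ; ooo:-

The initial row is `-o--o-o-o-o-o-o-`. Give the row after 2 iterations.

--o--ooooooooooo

iteration 1: o--o------------
iteration 2: --o--ooooooooooo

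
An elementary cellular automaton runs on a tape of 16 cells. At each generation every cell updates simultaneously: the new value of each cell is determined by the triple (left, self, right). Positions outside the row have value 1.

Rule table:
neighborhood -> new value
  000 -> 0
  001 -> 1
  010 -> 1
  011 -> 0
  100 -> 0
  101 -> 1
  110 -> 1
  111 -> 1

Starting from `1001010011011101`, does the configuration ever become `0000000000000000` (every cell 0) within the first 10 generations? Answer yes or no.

no

generation 1: 1011110101101110
generation 2: 1101111110110111
generation 3: 1110111111011011
generation 4: 1111011111101101
generation 5: 1111101111110110
generation 6: 1111110111111011
generation 7: 1111111011111101
generation 8: 1111111101111110
generation 9: 1111111110111111
generation 10: 1111111111011111
generation 10 is 1111111111011111, still not uniform 0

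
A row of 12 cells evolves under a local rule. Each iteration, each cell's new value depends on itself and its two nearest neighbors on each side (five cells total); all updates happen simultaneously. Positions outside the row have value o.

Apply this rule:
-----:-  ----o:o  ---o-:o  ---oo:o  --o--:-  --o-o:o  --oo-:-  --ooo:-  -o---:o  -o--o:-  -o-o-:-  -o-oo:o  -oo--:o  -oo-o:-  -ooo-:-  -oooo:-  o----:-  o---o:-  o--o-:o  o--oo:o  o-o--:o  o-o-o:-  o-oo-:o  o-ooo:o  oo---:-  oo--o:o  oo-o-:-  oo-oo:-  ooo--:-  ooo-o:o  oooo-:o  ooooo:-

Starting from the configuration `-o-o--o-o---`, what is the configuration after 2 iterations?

--oooo--o--o

iteration 1: ---o-oo-oo-o
iteration 2: --oooo--o--o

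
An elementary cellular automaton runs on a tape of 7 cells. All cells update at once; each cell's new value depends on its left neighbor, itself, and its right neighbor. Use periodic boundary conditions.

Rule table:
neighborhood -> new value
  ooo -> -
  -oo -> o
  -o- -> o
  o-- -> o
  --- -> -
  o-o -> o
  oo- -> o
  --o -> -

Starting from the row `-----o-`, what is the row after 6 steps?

-----oo
o----oo
oo---o-
ooo--oo
--oo-o-
--ooooo

--ooooo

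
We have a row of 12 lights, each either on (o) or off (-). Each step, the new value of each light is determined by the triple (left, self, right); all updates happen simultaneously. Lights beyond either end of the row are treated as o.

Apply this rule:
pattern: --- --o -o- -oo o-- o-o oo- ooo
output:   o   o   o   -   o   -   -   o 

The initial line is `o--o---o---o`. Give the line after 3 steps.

oo-oooooo-oo

step 1: -oooooooooo-
step 2: --oooooooo--
step 3: oo-oooooo-oo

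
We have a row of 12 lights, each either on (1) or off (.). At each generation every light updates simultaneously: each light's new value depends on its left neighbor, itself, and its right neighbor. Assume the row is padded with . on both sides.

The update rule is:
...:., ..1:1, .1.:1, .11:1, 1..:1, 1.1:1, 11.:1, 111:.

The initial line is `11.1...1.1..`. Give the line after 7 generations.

111....11111

generation 1: 11111.11111.
generation 2: 1...111...11
generation 3: 11.11.11.111
generation 4: 1111111111.1
generation 5: 1........111
generation 6: 11......11.1
generation 7: 111....11111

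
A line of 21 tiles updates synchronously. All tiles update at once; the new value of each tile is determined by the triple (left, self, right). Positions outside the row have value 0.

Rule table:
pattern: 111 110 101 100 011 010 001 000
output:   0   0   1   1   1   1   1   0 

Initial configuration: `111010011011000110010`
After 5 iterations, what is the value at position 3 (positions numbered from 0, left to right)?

100111110110101101111
111100001101111011000
100010011011000110100
110111110110101101110
101100001101111011001
position 3 holds 1

1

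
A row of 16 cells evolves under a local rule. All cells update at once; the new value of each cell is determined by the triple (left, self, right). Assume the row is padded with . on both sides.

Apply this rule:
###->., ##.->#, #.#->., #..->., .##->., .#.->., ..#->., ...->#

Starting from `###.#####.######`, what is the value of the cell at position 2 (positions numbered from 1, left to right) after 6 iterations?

..#.....#......#
#...###...####..
..#...#.#....#.#
#...#.....##....
..#...###..#.###
#...#...#......#
position 2 holds .

.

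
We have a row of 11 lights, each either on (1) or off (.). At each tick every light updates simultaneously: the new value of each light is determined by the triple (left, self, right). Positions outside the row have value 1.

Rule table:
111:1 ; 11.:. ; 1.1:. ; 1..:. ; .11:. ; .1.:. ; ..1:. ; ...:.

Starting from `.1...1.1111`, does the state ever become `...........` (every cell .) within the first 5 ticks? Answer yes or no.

........111
.........11
..........1
...........
all cells are . at tick 4

yes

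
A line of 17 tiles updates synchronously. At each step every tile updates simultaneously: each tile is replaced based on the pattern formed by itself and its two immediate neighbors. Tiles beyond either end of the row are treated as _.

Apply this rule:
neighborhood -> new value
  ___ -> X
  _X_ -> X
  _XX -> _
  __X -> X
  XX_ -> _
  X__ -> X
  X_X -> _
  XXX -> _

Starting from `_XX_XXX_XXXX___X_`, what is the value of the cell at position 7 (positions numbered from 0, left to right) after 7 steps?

X___________XXXXX
XXXXXXXXXXXX_____
____________XXXXX
XXXXXXXXXXXX_____  (repeats step 2; period 2)
step 7: ____________XXXXX
position 7 holds _

_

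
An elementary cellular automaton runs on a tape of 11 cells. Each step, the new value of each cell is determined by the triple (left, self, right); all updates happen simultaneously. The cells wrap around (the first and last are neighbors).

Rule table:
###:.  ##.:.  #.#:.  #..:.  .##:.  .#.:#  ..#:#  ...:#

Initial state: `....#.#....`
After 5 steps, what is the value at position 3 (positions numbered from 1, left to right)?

#

#####.#.###
......#....
#######.###
...........
###########
position 3 holds #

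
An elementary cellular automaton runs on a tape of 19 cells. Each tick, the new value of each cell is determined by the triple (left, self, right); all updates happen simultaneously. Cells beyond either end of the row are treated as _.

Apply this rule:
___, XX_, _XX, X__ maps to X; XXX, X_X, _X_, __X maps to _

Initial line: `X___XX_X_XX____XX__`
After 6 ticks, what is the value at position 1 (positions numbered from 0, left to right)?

_XX_XX___XXXXX_XXXX
_XX_XXXX_X___X_X__X
_XX_X__X__XX____X__
_XX__X__X_XXXXX__XX
_XXX__X___X___XX_XX
_X_XX__XX__XX_XX_XX
position 1 holds X

X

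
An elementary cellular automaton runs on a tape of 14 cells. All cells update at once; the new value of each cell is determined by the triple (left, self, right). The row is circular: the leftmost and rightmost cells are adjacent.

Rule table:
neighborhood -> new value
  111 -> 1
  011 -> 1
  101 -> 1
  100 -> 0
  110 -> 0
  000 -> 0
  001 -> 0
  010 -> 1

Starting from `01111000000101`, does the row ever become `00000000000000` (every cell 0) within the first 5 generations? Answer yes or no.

no

11110000000111
11100000000111
11000000000111
10000000000111
00000000000111
generation 5 is 00000000000111, still not uniform 0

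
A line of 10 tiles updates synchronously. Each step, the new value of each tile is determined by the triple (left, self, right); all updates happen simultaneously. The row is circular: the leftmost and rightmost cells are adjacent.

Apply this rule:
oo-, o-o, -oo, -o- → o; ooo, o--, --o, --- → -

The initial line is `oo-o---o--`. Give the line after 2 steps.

o--o---o--

step 1: oooo---o--
step 2: o--o---o--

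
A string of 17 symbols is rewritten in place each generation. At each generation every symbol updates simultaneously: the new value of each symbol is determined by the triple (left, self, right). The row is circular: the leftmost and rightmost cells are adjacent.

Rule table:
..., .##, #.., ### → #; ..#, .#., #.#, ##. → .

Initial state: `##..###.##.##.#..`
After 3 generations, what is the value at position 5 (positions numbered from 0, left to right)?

.

#.#.##..#..#...#.
....#.#..#..##...
###....#..#.#.###
position 5 holds .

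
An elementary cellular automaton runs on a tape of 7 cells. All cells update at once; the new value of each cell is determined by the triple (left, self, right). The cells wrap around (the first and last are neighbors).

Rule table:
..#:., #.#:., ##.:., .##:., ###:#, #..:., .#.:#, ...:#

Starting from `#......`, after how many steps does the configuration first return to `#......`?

step 1: #.####.
step 2: #..##..
step 3: #......

3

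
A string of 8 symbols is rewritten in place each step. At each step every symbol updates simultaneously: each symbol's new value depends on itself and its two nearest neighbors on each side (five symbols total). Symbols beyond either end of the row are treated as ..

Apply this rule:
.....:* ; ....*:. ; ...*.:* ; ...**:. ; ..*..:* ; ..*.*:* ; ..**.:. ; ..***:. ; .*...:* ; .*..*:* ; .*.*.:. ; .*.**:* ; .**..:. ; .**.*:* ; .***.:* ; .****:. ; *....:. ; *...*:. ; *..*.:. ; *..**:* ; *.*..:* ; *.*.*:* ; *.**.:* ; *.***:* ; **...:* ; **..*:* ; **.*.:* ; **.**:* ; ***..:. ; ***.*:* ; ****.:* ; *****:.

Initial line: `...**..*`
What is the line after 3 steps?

*....*.*
**..**.*
..**.***

..**.***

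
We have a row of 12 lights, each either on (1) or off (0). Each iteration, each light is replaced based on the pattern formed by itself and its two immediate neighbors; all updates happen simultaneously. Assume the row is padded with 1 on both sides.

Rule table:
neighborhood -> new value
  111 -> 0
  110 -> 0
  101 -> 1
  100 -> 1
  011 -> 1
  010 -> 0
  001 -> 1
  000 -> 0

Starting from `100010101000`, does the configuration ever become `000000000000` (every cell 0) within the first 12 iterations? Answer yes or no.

010101010101
101010101011
010101010110
101010101101
010101011011
101010110110
010101101101
101011011011
010110110110
101101101101
011011011011
110110110110
iteration 12 is 110110110110, still not uniform 0

no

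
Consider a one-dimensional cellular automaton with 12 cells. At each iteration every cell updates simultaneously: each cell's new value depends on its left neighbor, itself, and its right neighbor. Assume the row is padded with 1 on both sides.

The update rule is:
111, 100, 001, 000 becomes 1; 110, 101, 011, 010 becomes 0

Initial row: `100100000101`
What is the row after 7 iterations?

101110111011

011011111000
000001110111
111110100011
111100011101
111011101000
110001000111
101110111011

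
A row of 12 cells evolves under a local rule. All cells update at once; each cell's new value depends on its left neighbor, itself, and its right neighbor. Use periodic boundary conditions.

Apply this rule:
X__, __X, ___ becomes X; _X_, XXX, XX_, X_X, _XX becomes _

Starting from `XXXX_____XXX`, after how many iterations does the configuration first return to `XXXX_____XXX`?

2

iteration 1: ____XXXXX___
iteration 2: XXXX_____XXX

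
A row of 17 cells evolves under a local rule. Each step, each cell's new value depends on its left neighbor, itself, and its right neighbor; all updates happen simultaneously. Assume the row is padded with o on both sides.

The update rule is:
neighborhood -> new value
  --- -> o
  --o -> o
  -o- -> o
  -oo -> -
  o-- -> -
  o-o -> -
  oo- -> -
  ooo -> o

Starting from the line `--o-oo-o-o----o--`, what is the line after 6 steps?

-oo----o-o-oooo-o
----oooo-o--oo---
-ooo-oo--o-o---oo
--o-----oo-o-oo-o
-oo-oooo---o-----
-----oo--ooo-oooo

-----oo--ooo-oooo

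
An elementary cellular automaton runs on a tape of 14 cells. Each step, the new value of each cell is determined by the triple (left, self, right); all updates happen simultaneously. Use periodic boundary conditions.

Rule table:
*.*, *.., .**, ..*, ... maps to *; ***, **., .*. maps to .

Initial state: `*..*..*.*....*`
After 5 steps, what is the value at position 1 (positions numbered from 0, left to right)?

*

.**.**.*.*****
**.**.*.**....
*.**.*.**.****
.**.*.**.**...
**.*.**.**.***
position 1 holds *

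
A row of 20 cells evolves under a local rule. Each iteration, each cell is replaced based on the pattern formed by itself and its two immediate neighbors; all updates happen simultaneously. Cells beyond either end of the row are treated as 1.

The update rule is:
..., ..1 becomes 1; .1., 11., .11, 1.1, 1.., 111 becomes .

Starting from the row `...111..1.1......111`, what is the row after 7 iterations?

.11....1....11111...
....111..111......11
.111....1....11111..
.....111..111......1
.1111....1....11111.
......111..111......
.11111....1....11111

.11111....1....11111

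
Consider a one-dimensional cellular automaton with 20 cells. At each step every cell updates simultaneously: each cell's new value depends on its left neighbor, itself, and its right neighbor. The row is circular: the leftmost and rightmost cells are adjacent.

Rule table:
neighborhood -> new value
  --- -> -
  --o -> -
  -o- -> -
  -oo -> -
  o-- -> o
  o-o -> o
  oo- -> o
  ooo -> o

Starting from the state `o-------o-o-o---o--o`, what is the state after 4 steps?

oo-------o-o-o---o--
-oo-------o-o-o---o-
--oo-------o-o-o---o
o--oo-------o-o-o---

o--oo-------o-o-o---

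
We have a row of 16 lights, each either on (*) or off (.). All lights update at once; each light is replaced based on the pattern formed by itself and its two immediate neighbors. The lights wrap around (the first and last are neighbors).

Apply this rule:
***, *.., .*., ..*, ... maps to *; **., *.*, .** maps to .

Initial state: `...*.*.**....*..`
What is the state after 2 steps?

***..****.******

****.*...*******
***..****.******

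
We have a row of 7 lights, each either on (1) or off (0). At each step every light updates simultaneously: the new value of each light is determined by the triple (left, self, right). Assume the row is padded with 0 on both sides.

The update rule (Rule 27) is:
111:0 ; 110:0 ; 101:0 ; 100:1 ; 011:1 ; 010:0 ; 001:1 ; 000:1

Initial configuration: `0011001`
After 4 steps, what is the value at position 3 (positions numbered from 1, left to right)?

1110110
1000101
0111000
1100111
position 3 holds 0

0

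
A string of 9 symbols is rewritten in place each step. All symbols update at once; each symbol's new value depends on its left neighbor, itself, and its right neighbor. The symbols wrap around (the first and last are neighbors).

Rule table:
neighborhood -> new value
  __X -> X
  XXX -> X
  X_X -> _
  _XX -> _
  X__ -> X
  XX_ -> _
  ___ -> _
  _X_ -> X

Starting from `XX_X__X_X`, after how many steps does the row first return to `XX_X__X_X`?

X__XXXX__
XXX_XX_XX
XX______X
X_X____X_
X_XX__XX_
X___XX___
XX_X__X_X

7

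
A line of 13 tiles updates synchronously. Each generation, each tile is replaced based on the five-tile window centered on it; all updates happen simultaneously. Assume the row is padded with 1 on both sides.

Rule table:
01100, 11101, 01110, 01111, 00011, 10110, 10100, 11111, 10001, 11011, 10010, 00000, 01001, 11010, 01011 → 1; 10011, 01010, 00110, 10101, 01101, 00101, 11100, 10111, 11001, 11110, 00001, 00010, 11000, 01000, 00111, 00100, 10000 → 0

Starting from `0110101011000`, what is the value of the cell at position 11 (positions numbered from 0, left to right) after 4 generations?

1

generation 1: 1101000111011
generation 2: 0111011011101
generation 3: 1011110101110
generation 4: 1101011010111
position 11 holds 1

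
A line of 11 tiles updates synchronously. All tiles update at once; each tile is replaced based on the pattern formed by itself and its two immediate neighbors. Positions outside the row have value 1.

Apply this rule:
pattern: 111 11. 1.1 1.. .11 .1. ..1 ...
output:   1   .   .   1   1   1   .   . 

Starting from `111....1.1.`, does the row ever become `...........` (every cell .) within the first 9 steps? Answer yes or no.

step 1: 11.1...1.1.
step 2: 1..11..1.1.
step 3: .1.1.1.1.1.
step 4: .1.1.1.1.1.  (fixed point — unchanged through step 9)
step 9 is .1.1.1.1.1., still not uniform .

no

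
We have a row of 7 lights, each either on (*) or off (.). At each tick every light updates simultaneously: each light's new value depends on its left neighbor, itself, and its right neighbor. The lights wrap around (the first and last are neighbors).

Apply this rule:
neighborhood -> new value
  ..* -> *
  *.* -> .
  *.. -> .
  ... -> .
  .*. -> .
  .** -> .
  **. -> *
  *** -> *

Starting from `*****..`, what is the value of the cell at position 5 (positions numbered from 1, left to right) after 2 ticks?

*

.****.*
..***..
position 5 holds *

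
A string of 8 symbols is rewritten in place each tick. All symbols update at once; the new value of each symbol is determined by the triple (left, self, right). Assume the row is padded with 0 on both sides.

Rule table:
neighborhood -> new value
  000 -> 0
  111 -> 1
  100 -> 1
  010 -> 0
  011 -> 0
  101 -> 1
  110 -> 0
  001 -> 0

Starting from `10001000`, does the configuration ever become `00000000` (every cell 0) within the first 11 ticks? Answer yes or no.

tick 1: 01000100
tick 2: 00100010
tick 3: 00010001
tick 4: 00001000
tick 5: 00000100
tick 6: 00000010
tick 7: 00000001
tick 8: 00000000
all cells are 0 at tick 8

yes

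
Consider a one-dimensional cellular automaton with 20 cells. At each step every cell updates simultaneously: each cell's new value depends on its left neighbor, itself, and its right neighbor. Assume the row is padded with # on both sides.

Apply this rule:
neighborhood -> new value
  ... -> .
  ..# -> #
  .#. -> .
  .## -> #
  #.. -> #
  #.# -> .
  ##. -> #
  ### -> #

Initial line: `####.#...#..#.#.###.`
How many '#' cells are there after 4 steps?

step 1: ####..#.#.##....###.
step 2: ######....###..####.
step 3: #######..##########.
step 4: ###################.
count of #: 19

19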